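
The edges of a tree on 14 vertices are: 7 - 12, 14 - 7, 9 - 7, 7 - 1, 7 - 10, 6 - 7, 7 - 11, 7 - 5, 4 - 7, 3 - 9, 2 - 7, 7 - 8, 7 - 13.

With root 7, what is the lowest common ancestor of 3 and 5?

7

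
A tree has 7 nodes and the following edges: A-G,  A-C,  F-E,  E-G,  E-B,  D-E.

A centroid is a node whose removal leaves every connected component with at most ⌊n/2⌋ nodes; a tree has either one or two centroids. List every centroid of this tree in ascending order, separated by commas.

Removing E splits the tree into components of sizes 3, 1, 1, 1; the largest is 3 ≤ ⌊7/2⌋ = 3.
No neighbour of E does as well, so E is the unique centroid.

E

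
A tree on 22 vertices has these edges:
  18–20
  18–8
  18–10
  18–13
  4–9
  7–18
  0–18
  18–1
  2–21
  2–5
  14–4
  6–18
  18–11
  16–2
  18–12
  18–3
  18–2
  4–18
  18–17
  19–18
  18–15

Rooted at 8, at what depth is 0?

2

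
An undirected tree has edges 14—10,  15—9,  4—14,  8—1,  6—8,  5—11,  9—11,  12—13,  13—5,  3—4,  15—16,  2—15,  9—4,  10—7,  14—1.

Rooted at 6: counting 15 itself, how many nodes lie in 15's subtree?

3

Descendants of 15 (including itself): 15, 16, 2. That's 3.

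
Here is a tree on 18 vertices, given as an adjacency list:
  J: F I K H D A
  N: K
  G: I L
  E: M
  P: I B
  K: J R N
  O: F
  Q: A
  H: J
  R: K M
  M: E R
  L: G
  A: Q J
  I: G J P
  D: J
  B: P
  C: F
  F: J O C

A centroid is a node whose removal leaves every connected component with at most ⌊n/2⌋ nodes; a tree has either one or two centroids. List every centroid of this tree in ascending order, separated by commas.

Delete J: the remaining components have sizes 5, 5, 3, 2, 1, 1. Max 5 ≤ 9, so J is a centroid.
No neighbour of J does as well, so J is the unique centroid.

J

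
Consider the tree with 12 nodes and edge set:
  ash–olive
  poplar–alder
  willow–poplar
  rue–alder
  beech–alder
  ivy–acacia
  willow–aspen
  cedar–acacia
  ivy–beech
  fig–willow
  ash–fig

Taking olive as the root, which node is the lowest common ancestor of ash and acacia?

ash

Ancestors of ash (toward the root): ash, olive.
Ancestors of acacia: acacia, ivy, beech, alder, poplar, willow, fig, ash, olive.
The deepest node appearing in both lists is ash.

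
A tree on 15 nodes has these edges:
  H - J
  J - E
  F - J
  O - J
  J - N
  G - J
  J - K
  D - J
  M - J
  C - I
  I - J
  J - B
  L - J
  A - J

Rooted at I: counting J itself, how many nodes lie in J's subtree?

The subtree rooted at J contains: J, H, D, F, B, G, L, O, A, N, M, E, K — 13 nodes.

13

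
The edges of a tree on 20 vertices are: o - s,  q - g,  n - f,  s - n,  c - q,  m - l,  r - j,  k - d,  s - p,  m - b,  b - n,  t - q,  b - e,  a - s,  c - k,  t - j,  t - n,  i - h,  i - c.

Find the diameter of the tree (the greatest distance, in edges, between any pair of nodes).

Starting from d, a farthest node is l at distance 8.
One longest path: d – k – c – q – t – n – b – m – l.
So the diameter is 8.

8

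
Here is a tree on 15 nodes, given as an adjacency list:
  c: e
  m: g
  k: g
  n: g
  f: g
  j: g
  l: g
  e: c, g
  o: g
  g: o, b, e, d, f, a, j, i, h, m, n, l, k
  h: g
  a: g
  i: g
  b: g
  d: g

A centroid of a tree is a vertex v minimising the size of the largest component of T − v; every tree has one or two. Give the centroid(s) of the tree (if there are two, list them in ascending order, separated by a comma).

Delete g: the remaining components have sizes 2, 1, 1, 1, 1, 1, 1, 1, 1, 1, 1, 1, 1. Max 2 ≤ 7, so g is a centroid.
Every other node leaves some component of size > 7, so the centroid is unique.

g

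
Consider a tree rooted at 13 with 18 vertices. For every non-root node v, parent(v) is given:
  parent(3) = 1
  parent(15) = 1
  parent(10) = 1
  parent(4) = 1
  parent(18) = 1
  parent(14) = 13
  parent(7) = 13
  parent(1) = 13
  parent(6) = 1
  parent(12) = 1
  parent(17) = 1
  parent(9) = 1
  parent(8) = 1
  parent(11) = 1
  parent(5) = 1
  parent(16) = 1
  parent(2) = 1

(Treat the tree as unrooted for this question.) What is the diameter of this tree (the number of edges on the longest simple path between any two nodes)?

3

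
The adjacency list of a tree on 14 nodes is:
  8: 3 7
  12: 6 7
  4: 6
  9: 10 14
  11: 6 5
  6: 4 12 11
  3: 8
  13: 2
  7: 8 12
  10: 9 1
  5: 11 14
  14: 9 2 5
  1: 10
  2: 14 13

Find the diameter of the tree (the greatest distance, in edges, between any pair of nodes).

10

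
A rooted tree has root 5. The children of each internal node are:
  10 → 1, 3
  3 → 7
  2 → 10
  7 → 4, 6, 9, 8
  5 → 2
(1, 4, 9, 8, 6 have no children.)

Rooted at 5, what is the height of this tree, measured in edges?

5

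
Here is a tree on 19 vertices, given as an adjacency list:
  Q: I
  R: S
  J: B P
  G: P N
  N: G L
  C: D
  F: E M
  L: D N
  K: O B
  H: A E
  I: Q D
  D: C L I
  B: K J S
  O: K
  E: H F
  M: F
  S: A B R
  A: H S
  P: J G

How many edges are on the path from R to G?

5

The path is R–S–B–J–P–G, which has 5 edges.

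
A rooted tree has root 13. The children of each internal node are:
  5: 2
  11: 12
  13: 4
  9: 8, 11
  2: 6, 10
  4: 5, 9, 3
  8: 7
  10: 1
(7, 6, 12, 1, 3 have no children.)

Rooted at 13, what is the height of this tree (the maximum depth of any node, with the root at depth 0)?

5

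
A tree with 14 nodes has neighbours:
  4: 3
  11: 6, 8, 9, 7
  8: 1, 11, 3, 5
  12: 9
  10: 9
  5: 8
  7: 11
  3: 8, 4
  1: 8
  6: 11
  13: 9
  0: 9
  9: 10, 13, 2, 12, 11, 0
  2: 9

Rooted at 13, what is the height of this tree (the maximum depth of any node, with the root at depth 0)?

5

4 sits deepest: 13-9-11-8-3-4 — 5 edges from the root.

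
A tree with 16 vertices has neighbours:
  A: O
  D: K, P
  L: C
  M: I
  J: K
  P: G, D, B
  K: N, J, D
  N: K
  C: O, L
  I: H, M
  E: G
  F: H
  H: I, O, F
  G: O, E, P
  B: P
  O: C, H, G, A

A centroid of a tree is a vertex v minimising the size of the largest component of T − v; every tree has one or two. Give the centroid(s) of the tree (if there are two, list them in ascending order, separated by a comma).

Delete G: the remaining components have sizes 8, 6, 1. Max 8 ≤ 8, so G is a centroid.
Its neighbour O also leaves a largest component of size 8, so both are centroids.

G, O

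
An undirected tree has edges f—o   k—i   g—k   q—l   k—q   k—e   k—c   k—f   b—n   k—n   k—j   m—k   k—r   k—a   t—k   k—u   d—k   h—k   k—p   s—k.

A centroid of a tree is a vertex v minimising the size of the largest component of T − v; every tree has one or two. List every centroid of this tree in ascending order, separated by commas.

k

Delete k: the remaining components have sizes 2, 2, 2, 1, 1, 1, 1, 1, 1, 1, 1, 1, 1, 1, 1, 1, 1. Max 2 ≤ 10, so k is a centroid.
No neighbour of k does as well, so k is the unique centroid.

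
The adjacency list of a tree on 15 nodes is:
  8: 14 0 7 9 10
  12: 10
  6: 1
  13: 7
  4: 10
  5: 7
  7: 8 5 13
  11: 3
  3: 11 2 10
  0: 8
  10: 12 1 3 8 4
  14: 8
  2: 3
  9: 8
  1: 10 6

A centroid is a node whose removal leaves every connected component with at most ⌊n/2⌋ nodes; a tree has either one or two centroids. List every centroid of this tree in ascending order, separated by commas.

10

Delete 10: the remaining components have sizes 7, 3, 2, 1, 1. Max 7 ≤ 7, so 10 is a centroid.
Every other node leaves some component of size > 7, so the centroid is unique.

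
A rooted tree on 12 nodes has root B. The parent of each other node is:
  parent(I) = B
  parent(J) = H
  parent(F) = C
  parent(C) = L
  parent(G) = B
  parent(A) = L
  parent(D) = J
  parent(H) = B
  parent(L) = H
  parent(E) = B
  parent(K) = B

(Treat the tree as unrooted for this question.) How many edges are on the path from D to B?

The path is D–J–H–B, which has 3 edges.

3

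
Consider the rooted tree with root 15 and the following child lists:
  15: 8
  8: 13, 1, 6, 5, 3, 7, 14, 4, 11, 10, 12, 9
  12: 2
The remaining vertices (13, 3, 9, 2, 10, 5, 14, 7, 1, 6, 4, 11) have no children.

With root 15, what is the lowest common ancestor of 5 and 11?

8

5's ancestor chain is 5, 8, 15 and 11's is 11, 8, 15; they first meet at 8.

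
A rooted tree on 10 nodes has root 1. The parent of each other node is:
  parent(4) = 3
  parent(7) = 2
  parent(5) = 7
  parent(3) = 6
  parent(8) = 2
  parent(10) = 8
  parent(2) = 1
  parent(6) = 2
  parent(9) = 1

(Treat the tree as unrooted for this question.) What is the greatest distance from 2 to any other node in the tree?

3

The node farthest from 2 is 4, via 2–6–3–4 — 3 edges.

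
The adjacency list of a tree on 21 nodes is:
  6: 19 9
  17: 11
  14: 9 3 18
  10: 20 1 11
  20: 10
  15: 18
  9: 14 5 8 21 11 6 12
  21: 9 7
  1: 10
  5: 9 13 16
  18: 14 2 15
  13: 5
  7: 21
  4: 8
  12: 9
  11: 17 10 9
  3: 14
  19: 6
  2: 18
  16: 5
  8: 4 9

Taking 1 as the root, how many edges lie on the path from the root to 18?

1 – 10 – 11 – 9 – 14 – 18 — 5 edges.

5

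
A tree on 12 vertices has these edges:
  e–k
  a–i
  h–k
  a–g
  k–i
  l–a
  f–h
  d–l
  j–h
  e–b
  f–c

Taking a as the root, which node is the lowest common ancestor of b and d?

b's ancestor chain is b, e, k, i, a and d's is d, l, a; they first meet at a.

a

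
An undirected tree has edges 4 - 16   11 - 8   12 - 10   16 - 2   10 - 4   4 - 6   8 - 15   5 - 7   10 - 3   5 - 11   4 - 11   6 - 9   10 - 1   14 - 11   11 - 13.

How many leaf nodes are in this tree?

Degree-1 nodes: 1, 2, 3, 7, 9, 12, 13, 14, 15 — 9 of them.

9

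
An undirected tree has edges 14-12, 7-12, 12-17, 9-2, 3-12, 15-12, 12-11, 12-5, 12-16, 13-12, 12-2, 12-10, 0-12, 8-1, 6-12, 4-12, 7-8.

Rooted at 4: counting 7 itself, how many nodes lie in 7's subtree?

The subtree rooted at 7 contains: 7, 8, 1 — 3 nodes.

3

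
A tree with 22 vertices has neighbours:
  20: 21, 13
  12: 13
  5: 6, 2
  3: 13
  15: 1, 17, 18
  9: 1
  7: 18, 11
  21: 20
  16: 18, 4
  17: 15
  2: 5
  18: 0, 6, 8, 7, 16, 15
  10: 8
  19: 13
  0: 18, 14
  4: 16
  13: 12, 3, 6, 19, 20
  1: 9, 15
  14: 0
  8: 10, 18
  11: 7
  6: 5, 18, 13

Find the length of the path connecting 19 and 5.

3

19 - 13 - 6 - 5: 3 edges.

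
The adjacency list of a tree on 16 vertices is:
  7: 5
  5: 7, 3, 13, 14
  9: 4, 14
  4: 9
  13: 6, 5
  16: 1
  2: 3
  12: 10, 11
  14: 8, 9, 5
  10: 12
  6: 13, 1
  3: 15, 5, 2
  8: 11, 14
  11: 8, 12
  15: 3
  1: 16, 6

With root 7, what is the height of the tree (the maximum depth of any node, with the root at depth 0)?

6

The longest root-to-leaf path is 7 → 5 → 14 → 8 → 11 → 12 → 10 (6 edges).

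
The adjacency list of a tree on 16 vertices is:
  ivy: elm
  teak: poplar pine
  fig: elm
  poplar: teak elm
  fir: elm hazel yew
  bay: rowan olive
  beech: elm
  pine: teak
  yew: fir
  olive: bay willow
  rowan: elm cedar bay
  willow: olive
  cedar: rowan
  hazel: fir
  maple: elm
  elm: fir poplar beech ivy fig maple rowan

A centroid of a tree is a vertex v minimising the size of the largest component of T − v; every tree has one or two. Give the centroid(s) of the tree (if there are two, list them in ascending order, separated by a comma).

Removing elm splits the tree into components of sizes 5, 3, 3, 1, 1, 1, 1; the largest is 5 ≤ ⌊16/2⌋ = 8.
Every other node leaves some component of size > 8, so the centroid is unique.

elm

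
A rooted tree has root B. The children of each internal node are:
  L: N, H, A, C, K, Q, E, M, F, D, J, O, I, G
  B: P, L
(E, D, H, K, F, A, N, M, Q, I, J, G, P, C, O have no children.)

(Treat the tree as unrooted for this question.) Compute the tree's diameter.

3

A longest path is P - B - L - K, with 3 edges.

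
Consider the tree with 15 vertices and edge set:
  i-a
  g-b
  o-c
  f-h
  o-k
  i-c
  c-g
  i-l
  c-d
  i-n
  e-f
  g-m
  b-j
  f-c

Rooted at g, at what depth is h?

3

g–c–f–h — 3 edges.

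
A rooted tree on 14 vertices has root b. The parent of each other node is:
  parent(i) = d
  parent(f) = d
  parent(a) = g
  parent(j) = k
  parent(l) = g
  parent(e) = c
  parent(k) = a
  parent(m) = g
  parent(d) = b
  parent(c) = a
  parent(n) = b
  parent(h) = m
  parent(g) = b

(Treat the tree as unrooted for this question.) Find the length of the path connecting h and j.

h–m–g–a–k–j: 5 edges.

5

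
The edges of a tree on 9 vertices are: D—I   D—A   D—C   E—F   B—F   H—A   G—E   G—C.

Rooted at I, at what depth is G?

I–D–C–G — 3 edges.

3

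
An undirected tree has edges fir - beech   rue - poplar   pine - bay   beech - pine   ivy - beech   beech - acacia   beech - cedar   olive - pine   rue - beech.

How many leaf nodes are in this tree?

Exactly 7 nodes have a single neighbour: acacia, bay, cedar, fir, ivy, olive, poplar.

7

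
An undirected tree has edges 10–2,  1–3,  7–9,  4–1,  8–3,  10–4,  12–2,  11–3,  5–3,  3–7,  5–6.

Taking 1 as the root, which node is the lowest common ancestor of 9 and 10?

1

9's ancestor chain is 9, 7, 3, 1 and 10's is 10, 4, 1; they first meet at 1.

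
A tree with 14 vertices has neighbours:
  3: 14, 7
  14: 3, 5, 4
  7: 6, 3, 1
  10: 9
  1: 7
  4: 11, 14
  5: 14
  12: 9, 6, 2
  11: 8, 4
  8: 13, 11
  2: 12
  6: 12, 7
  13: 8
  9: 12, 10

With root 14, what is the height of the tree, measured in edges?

6

10 sits deepest: 14 → 3 → 7 → 6 → 12 → 9 → 10 — 6 edges from the root.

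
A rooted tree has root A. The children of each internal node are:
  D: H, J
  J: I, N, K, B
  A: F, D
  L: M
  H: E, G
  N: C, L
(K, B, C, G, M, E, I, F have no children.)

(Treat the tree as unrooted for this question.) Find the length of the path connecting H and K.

Walking from H: H–D–J–K. Length 3.

3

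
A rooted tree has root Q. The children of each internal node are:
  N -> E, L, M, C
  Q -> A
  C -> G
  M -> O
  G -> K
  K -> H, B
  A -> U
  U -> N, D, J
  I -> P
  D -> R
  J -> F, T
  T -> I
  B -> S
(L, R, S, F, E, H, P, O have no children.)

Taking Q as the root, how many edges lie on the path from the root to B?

Q–A–U–N–C–G–K–B — 7 edges.

7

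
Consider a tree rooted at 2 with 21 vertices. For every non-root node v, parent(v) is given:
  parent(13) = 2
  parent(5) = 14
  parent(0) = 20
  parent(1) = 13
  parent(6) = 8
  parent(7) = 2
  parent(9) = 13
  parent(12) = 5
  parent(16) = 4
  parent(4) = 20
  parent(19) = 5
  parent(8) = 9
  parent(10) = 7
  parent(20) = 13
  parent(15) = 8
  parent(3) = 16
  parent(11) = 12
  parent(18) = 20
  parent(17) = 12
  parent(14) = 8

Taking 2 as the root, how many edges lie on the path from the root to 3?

5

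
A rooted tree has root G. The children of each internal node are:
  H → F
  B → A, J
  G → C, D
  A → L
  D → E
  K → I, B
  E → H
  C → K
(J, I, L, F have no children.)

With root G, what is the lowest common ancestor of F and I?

F's ancestor chain is F, H, E, D, G and I's is I, K, C, G; they first meet at G.

G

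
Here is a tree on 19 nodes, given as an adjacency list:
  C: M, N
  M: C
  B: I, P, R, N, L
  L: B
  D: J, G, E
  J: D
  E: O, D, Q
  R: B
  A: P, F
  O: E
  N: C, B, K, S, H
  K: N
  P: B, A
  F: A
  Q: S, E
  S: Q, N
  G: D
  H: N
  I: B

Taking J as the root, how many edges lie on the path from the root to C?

6

J – D – E – Q – S – N – C — 6 edges.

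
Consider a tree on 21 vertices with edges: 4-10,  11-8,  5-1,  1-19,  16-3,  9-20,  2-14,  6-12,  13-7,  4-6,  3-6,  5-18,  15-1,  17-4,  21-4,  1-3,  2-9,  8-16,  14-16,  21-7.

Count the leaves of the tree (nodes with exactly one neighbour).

The leaves are 10, 11, 12, 13, 15, 17, 18, 19, 20.
That is 9 leaves.

9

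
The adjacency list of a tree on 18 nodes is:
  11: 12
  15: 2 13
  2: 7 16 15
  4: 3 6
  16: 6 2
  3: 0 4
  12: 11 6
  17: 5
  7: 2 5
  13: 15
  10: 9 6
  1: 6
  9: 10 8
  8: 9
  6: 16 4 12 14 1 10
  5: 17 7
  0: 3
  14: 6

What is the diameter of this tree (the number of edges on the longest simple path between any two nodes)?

Starting from 17, a farthest node is 0 at distance 8.
One longest path: 17-5-7-2-16-6-4-3-0.
So the diameter is 8.

8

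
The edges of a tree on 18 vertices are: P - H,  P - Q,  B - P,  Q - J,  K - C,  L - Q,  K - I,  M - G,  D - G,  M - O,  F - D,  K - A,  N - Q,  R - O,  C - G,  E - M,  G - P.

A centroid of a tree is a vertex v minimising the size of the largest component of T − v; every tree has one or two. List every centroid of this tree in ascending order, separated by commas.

Delete G: the remaining components have sizes 7, 4, 4, 2. Max 7 ≤ 9, so G is a centroid.
Every other node leaves some component of size > 9, so the centroid is unique.

G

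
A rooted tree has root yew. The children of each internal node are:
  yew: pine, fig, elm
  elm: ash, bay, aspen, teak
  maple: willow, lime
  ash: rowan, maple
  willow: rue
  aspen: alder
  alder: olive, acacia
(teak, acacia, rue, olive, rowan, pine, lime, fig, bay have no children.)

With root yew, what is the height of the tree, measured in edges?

5

A deepest node is rue, reached by yew–elm–ash–maple–willow–rue.
That path has 5 edges, so the height is 5.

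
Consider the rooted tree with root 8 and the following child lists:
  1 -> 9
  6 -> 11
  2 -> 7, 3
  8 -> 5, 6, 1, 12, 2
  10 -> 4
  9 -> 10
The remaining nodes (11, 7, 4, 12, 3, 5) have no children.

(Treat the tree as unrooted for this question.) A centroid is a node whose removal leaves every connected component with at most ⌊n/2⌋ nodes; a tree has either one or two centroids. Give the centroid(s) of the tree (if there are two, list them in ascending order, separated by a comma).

If 8 is removed the pieces have sizes 4, 3, 2, 1, 1, all ≤ ⌊12/2⌋ = 6.
No neighbour of 8 does as well, so 8 is the unique centroid.

8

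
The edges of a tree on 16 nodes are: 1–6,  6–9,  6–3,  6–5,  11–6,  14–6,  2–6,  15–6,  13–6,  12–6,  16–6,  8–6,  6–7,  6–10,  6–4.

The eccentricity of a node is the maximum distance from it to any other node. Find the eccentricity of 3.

2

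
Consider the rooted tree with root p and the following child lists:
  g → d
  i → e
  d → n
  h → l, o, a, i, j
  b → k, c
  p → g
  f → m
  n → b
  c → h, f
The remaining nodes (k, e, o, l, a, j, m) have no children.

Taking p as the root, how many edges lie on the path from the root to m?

7

p–g–d–n–b–c–f–m — 7 edges.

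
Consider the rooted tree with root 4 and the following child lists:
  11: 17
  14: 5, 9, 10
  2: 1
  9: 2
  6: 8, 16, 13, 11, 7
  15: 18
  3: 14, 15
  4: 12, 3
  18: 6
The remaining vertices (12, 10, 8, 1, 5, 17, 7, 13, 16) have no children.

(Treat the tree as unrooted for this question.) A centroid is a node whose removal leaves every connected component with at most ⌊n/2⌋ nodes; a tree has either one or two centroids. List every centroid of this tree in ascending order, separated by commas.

3, 15

Removing 3 splits the tree into components of sizes 9, 6, 2; the largest is 9 ≤ ⌊18/2⌋ = 9.
15 is adjacent to 3 and is also a centroid (the largest component after removing it is likewise 9).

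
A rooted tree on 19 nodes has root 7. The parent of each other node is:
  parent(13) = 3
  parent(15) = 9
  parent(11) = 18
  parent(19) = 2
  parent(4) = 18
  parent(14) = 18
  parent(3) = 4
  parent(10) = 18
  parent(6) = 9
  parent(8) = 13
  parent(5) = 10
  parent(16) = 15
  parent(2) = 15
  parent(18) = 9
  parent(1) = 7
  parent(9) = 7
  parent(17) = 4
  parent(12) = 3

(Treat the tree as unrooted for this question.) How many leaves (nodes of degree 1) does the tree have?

Exactly 10 nodes have a single neighbour: 1, 5, 6, 8, 11, 12, 14, 16, 17, 19.

10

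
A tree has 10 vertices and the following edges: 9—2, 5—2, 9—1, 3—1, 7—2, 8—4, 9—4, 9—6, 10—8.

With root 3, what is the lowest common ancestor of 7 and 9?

Path 7→root: 7 2 9 1 3; path 9→root: 9 1 3.
First common node: 9.

9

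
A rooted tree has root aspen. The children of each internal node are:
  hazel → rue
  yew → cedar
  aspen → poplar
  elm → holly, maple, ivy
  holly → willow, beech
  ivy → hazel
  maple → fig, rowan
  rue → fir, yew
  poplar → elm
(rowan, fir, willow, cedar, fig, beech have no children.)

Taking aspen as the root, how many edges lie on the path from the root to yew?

aspen – poplar – elm – ivy – hazel – rue – yew — 6 edges.

6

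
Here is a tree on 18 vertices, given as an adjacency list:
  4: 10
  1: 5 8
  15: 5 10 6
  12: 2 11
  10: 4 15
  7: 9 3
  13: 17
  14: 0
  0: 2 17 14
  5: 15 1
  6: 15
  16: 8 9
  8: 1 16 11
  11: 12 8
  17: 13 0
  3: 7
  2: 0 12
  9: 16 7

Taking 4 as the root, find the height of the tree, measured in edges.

A deepest node is 13, reached by 4 → 10 → 15 → 5 → 1 → 8 → 11 → 12 → 2 → 0 → 17 → 13.
That path has 11 edges, so the height is 11.

11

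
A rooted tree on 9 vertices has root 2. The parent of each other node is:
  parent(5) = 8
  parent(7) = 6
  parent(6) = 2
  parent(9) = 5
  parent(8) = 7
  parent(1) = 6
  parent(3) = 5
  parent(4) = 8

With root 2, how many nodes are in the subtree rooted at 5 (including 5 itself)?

Descendants of 5 (including itself): 5, 3, 9. That's 3.

3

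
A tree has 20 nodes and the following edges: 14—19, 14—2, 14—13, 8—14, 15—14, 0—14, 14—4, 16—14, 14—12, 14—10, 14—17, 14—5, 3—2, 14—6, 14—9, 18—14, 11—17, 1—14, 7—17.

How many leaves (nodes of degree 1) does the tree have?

The leaves are 0, 1, 3, 4, 5, 6, 7, 8, 9, 10, 11, 12, 13, 15, 16, 18, 19.
That is 17 leaves.

17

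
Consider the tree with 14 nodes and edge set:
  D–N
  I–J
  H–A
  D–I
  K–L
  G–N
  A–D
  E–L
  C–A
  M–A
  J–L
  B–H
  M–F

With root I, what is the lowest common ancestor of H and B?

Ancestors of H (toward the root): H, A, D, I.
Ancestors of B: B, H, A, D, I.
The deepest node appearing in both lists is H.

H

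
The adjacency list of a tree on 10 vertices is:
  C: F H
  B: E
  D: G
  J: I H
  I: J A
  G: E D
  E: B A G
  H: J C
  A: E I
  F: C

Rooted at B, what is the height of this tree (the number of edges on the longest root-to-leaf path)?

A deepest node is F, reached by B – E – A – I – J – H – C – F.
That path has 7 edges, so the height is 7.

7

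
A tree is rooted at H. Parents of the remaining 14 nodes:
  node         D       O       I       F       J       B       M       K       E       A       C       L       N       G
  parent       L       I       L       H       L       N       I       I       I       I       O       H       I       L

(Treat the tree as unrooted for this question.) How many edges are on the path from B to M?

Walking from B: B–N–I–M. Length 3.

3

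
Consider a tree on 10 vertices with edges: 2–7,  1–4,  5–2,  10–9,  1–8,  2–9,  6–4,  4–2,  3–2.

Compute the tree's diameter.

BFS from 8 reaches 10 last, at distance 5; BFS from 10 confirms no node is farther.
Path: 8 – 1 – 4 – 2 – 9 – 10.

5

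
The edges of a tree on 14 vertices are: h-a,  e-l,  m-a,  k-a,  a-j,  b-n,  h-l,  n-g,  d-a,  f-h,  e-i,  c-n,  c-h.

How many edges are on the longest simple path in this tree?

A longest path is b-n-c-h-l-e-i, with 6 edges.

6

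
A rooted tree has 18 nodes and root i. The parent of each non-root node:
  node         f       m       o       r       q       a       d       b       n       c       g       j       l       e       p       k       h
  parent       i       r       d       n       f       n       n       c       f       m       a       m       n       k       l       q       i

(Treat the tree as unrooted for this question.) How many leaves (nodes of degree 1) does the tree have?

The leaves are b, e, g, h, j, o, p.
That is 7 leaves.

7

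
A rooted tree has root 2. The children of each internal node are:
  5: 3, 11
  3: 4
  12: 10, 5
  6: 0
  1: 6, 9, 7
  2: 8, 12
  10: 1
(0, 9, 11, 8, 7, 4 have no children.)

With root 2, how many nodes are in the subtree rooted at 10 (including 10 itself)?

6

10's subtree: {10, 1, 6, 9, 7, 0}, size 6.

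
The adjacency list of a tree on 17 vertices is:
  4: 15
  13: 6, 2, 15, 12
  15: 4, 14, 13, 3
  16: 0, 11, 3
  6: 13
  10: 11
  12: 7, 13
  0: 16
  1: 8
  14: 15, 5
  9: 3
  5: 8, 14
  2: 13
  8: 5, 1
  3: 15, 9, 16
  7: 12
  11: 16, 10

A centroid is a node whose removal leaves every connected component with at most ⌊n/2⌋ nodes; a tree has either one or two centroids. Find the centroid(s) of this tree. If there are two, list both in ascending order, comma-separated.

15

If 15 is removed the pieces have sizes 6, 5, 4, 1, all ≤ ⌊17/2⌋ = 8.
No neighbour of 15 does as well, so 15 is the unique centroid.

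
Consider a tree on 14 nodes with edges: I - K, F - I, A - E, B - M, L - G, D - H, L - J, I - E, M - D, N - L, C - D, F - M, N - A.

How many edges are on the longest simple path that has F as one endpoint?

Distances from F peak at 6, attained at J (G also at distance 6).
F – I – E – A – N – L – J

6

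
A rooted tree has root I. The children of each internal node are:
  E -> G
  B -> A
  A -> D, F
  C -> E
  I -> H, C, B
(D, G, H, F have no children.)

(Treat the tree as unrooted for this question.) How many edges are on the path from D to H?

4

Walking from D: D - A - B - I - H. Length 4.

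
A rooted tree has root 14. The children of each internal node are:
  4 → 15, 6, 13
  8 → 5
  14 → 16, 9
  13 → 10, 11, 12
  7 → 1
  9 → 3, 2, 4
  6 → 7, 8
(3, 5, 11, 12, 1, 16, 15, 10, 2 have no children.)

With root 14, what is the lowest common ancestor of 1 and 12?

4

Ancestors of 1 (toward the root): 1, 7, 6, 4, 9, 14.
Ancestors of 12: 12, 13, 4, 9, 14.
The deepest node appearing in both lists is 4.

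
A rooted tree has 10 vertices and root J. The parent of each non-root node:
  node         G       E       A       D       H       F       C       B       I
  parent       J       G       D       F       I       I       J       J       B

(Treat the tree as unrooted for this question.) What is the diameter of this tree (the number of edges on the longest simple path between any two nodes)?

7

A longest path is E - G - J - B - I - F - D - A, with 7 edges.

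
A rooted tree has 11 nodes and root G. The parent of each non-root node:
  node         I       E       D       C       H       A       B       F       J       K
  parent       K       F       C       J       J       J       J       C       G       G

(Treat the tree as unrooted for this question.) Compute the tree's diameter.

6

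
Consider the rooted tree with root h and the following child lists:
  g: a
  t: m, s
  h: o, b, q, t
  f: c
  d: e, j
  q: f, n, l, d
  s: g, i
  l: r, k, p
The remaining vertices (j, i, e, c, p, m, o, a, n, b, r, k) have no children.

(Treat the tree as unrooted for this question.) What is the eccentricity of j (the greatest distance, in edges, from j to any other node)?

Distances from j peak at 7, attained at a.
j–d–q–h–t–s–g–a

7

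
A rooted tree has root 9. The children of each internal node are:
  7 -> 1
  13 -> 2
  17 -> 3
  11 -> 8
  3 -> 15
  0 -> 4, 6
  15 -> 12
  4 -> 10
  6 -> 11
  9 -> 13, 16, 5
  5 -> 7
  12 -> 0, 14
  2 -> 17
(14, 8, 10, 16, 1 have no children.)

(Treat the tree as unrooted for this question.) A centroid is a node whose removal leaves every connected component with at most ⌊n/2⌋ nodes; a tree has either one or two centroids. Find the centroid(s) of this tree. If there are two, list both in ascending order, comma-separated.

If 3 is removed the pieces have sizes 9, 8, all ≤ ⌊18/2⌋ = 9.
15 is adjacent to 3 and is also a centroid (the largest component after removing it is likewise 9).

3, 15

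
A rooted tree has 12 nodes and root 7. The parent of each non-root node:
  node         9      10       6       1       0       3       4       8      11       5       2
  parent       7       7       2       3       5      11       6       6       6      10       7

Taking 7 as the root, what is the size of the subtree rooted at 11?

The subtree rooted at 11 contains: 11, 3, 1 — 3 nodes.

3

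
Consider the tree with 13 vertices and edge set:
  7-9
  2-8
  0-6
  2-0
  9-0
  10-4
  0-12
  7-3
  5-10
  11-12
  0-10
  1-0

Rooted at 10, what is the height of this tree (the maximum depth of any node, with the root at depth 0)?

4

A deepest node is 3, reached by 10 → 0 → 9 → 7 → 3.
That path has 4 edges, so the height is 4.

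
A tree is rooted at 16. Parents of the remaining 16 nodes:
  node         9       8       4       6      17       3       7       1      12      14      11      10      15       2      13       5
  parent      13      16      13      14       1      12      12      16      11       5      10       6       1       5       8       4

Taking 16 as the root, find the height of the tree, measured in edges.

A deepest node is 3, reached by 16–8–13–4–5–14–6–10–11–12–3.
That path has 10 edges, so the height is 10.

10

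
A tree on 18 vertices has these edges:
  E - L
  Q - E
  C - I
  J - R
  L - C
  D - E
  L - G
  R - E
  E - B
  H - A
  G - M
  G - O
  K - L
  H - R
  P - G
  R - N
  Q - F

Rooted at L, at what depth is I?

Path from L to I: L – C – I, which has 2 edges.

2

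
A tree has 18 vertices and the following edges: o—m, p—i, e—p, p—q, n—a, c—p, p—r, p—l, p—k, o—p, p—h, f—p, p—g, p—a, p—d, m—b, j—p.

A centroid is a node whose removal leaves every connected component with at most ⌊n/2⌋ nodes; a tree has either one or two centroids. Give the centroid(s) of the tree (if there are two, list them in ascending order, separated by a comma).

Removing p splits the tree into components of sizes 3, 2, 1, 1, 1, 1, 1, 1, 1, 1, 1, 1, 1, 1; the largest is 3 ≤ ⌊18/2⌋ = 9.
Every other node leaves some component of size > 9, so the centroid is unique.

p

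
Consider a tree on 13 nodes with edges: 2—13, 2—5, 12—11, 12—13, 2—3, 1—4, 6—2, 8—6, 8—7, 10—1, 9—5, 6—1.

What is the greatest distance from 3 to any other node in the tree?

A farthest node from 3 is 10 (7, 4, 11 also at distance 4).
The path 3-2-6-1-10 has 4 edges.

4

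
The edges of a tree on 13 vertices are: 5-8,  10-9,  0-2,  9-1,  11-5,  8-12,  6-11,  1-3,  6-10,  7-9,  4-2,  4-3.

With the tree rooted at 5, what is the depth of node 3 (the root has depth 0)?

6

Path from 5 to 3: 5 – 11 – 6 – 10 – 9 – 1 – 3, which has 6 edges.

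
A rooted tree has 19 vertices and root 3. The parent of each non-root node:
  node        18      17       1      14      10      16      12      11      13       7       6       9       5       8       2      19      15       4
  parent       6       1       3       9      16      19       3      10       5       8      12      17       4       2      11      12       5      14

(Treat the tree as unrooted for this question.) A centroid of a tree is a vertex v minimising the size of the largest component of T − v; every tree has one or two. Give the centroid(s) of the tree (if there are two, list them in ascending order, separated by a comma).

Removing 12 splits the tree into components of sizes 9, 7, 2; the largest is 9 ≤ ⌊19/2⌋ = 9.
Every other node leaves some component of size > 9, so the centroid is unique.

12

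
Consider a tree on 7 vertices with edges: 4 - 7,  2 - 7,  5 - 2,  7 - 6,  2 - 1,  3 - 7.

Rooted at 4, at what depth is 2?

Climbing from 2 to the root: 2 → 7 → 4. That's 2 steps.

2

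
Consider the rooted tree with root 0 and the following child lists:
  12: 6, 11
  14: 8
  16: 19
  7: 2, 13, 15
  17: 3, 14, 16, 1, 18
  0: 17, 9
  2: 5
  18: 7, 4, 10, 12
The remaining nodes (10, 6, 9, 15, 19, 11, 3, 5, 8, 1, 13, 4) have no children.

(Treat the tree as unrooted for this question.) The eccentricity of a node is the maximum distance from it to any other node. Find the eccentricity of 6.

5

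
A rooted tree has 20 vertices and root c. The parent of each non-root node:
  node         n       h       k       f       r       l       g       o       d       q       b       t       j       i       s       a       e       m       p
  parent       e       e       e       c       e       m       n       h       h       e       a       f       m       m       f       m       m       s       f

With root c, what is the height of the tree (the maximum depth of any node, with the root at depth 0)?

6

A deepest node is o, reached by c-f-s-m-e-h-o.
That path has 6 edges, so the height is 6.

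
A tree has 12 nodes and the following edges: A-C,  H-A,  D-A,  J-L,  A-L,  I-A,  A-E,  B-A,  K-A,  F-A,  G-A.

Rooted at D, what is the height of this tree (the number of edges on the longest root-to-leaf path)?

3

A deepest node is J, reached by D-A-L-J.
That path has 3 edges, so the height is 3.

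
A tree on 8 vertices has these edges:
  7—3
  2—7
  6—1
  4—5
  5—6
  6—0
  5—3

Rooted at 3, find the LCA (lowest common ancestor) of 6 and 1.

6

6's ancestor chain is 6, 5, 3 and 1's is 1, 6, 5, 3; they first meet at 6.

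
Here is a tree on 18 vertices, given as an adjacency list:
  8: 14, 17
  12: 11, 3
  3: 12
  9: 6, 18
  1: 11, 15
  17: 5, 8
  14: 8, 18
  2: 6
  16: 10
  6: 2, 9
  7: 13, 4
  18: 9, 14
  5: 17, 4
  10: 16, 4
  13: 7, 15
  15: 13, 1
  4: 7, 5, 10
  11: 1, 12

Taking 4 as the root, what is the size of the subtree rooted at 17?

7

Descendants of 17 (including itself): 17, 8, 14, 18, 9, 6, 2. That's 7.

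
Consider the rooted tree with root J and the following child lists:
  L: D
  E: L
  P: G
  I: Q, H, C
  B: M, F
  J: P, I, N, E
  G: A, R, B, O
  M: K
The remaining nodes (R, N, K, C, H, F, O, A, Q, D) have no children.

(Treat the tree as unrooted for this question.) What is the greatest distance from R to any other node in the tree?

6

Distances from R peak at 6, attained at D.
R–G–P–J–E–L–D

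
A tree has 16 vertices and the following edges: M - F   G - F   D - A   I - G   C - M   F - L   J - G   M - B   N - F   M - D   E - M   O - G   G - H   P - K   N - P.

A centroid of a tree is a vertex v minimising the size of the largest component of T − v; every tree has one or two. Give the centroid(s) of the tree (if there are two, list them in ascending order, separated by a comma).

Delete F: the remaining components have sizes 6, 5, 3, 1. Max 6 ≤ 8, so F is a centroid.
Every other node leaves some component of size > 8, so the centroid is unique.

F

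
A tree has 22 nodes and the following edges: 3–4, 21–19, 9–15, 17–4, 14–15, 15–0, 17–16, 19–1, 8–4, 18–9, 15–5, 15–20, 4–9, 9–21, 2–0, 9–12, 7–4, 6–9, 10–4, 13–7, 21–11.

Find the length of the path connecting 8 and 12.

3

The path is 8 – 4 – 9 – 12, which has 3 edges.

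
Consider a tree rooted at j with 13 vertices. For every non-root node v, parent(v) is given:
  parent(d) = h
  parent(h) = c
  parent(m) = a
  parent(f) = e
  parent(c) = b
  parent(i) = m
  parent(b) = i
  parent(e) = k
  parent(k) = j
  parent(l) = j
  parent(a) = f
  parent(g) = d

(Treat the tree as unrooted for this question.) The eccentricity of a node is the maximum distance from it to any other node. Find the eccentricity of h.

10

Distances from h peak at 10, attained at l.
h – c – b – i – m – a – f – e – k – j – l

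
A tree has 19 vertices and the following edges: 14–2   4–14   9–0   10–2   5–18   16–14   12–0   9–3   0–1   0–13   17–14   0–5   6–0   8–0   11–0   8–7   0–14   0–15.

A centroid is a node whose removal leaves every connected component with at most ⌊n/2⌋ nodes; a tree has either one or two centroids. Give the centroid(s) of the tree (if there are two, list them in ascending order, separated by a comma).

Delete 0: the remaining components have sizes 6, 2, 2, 2, 1, 1, 1, 1, 1, 1. Max 6 ≤ 9, so 0 is a centroid.
Every other node leaves some component of size > 9, so the centroid is unique.

0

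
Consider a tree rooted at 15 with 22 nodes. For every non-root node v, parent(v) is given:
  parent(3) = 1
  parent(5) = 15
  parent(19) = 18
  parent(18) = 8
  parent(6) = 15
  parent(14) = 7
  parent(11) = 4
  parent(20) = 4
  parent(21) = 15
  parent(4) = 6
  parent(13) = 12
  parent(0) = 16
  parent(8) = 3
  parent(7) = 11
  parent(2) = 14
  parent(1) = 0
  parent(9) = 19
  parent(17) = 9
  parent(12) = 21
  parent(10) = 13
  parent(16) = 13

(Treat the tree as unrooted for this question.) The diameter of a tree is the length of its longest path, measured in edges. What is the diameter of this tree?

A longest path is 17–9–19–18–8–3–1–0–16–13–12–21–15–6–4–11–7–14–2, with 18 edges.

18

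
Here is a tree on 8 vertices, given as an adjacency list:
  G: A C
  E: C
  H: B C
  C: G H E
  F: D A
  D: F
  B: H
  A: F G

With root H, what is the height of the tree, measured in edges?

5

D sits deepest: H-C-G-A-F-D — 5 edges from the root.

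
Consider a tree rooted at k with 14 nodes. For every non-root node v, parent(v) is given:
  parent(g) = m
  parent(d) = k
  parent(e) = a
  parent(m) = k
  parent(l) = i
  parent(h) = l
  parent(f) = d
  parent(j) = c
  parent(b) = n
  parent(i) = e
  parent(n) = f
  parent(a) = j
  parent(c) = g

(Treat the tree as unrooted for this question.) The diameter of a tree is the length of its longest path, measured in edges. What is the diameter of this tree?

13

Starting from b, a farthest node is h at distance 13.
One longest path: b–n–f–d–k–m–g–c–j–a–e–i–l–h.
So the diameter is 13.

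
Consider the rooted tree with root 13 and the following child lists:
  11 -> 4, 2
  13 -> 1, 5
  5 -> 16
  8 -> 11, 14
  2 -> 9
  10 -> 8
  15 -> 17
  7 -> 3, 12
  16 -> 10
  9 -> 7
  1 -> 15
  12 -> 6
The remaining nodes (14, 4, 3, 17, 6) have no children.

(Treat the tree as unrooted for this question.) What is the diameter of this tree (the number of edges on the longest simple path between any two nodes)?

13

Starting from 6, a farthest node is 17 at distance 13.
One longest path: 6 – 12 – 7 – 9 – 2 – 11 – 8 – 10 – 16 – 5 – 13 – 1 – 15 – 17.
So the diameter is 13.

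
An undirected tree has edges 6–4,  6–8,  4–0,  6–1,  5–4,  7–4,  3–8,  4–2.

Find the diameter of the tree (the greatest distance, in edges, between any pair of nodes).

A longest path is 3-8-6-4-7, with 4 edges.

4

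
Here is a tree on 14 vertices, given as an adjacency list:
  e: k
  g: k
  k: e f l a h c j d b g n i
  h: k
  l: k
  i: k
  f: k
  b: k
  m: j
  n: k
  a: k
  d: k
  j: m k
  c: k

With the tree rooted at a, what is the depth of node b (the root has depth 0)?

Climbing from b to the root: b–k–a. That's 2 steps.

2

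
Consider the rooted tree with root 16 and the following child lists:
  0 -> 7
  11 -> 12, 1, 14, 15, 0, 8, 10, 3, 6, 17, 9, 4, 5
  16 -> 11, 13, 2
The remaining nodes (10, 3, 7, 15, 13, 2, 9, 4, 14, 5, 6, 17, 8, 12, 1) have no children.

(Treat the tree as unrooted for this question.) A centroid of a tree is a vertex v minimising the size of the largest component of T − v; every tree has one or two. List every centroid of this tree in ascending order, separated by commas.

If 11 is removed the pieces have sizes 3, 2, 1, 1, 1, 1, 1, 1, 1, 1, 1, 1, 1, 1, all ≤ ⌊18/2⌋ = 9.
No neighbour of 11 does as well, so 11 is the unique centroid.

11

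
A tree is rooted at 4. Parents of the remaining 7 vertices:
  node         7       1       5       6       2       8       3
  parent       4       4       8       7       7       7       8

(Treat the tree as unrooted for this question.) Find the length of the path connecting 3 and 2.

3

Walking from 3: 3 - 8 - 7 - 2. Length 3.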